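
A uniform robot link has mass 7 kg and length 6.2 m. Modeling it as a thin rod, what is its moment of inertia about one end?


I = (1/3) * m * L^2
= (1/3) * 7 * 6.2^2
= 0.333333 * 7 * 38.44
= 89.6933 kg*m^2


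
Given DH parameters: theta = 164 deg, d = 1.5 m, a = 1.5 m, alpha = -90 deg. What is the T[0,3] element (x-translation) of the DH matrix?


T[0,3] = a * cos(theta)
= 1.5 * cos(164 deg)
= 1.5 * -0.9613
= -1.4419


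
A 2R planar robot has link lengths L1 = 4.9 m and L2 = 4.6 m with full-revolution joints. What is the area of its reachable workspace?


r_max = L1 + L2 = 9.5 m
r_min = |L1 - L2| = 0.3 m
Area = pi*(r_max^2 - r_min^2)
= pi*(90.25 - 0.09)
= pi * 90.16
= 283.246 m^2


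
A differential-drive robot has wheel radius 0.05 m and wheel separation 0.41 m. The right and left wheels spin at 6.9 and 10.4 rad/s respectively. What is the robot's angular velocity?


vR = r*wR = 0.05*6.9 = 0.345 m/s
vL = r*wL = 0.05*10.4 = 0.52 m/s
v = (vR+vL)/2 = 0.4325 m/s
omega = (vR-vL)/L = -0.4268 rad/s
angular velocity = -0.4268 rad/s


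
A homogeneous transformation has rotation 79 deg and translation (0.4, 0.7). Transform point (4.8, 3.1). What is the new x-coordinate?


x' = cos(theta)*px - sin(theta)*py + tx
= 0.1908*4.8 - 0.9816*3.1 + 0.4
= -1.7272


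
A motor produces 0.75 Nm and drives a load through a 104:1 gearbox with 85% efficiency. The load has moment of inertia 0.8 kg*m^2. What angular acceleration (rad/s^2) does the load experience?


tau_out = tau_motor * N * eta
= 0.75 * 104 * 0.85 = 66.3 Nm
alpha = tau_out / I = 66.3 / 0.8
= 82.875 rad/s^2


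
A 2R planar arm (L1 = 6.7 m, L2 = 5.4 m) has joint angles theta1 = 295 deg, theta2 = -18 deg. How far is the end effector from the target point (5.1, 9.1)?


End effector via forward kinematics:
x = L1*cos(t1) + L2*cos(t1+t2) = 3.4896
y = L1*sin(t1) + L2*sin(t1+t2) = -11.432
Distance to target:
d = sqrt((5.1 - 3.4896)^2 + (9.1 - -11.432)^2)
= sqrt(2.5933 + 421.5635)
= 20.5951 m


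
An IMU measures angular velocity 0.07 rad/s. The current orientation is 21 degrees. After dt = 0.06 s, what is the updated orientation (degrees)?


delta_theta = w * dt = 0.07 * 0.06 = 0.0042 rad
= 0.2406 deg
theta_new = 21 + 0.2406 = 21.2406 deg


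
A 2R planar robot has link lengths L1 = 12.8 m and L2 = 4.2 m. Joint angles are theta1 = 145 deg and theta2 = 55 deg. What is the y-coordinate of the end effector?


Convert angles to radians: theta1 = 2.5307, theta2 = 0.9599
y = L1*sin(theta1) + L2*sin(theta1+theta2)
y = 7.3418 + -1.4365
y = 5.9053


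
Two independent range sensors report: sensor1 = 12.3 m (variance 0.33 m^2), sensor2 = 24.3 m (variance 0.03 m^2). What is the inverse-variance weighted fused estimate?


w1 = (1/var1) / (1/var1 + 1/var2)
   = 3.0303 / (3.0303 + 33.3333) = 0.0833
w2 = 1 - w1 = 0.9167
fused = w1*s1 + w2*s2 = 1.025 + 22.275
= 23.3 m


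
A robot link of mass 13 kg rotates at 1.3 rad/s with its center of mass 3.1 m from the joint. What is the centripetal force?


F = m * omega^2 * r
= 13 * 1.3^2 * 3.1
= 13 * 1.69 * 3.1
= 68.107 N


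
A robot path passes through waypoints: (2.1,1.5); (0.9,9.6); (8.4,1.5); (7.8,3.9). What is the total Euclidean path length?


Segment lengths:
  seg1 = sqrt((-1.2)^2 + (8.1)^2) = 8.1884
  seg2 = sqrt((7.5)^2 + (-8.1)^2) = 11.039
  seg3 = sqrt((-0.6)^2 + (2.4)^2) = 2.4739
Total = 21.7013


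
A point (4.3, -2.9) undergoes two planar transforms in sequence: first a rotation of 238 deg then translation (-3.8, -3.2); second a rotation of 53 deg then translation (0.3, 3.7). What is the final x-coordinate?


After transform 1:
x1 = cos(238)*4.3 - sin(238)*-2.9 + -3.8 = -8.538
y1 = sin(238)*4.3 + cos(238)*-2.9 + -3.2 = -5.3098
After transform 2:
x2 = cos(53)*-8.538 - sin(53)*-5.3098 + 0.3
= -0.5977


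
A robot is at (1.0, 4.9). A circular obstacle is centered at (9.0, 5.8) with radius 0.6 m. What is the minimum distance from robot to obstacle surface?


center_dist = sqrt((1.0-9.0)^2 + (4.9-5.8)^2)
= sqrt(64.0 + 0.81)
= 8.0505
min_dist = center_dist - radius = 8.0505 - 0.6 = 7.4505 m


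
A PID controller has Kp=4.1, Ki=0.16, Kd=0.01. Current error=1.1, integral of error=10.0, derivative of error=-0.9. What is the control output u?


u = Kp*e + Ki*int(e) + Kd*de/dt
= 4.1*1.1 + 0.16*10.0 + 0.01*(-0.9)
= 4.51 + 1.6 + -0.009
= 6.101


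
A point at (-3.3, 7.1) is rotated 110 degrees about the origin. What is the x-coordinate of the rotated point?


x' = x*cos(theta) - y*sin(theta)
cos(110 deg) = -0.342, sin(110 deg) = 0.9397
x' = -3.3 * -0.342 - 7.1 * 0.9397
= 1.1287 - 6.6718
= -5.5432


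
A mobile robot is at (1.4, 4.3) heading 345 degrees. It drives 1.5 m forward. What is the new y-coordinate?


y_new = y0 + d*sin(theta)
= 4.3 + 1.5*sin(345)
= 4.3 + -0.3882
= 3.9118


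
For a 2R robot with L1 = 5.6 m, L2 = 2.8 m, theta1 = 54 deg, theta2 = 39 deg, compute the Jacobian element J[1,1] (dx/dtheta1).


J[1,1] = -L1*sin(t1) - L2*sin(t1+t2)
= -5.6*sin(54) - 2.8*sin(93)
= -7.3267


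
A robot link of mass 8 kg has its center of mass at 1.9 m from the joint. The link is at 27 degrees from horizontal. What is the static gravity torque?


tau = m*g*L*cos(angle)
= 8 * 9.81 * 1.9 * cos(27 deg)
= 8 * 9.81 * 1.9 * 0.891
= 132.8598 Nm


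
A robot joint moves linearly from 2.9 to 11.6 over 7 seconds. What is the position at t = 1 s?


s = t/T = 1/7 = 0.1429
p(t) = p0 + (pf-p0)*s
= 2.9 + (11.6 - 2.9) * 0.1429
= 4.1429


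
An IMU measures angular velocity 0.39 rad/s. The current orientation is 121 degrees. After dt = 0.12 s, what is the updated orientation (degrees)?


delta_theta = w * dt = 0.39 * 0.12 = 0.0468 rad
= 2.6814 deg
theta_new = 121 + 2.6814 = 123.6814 deg


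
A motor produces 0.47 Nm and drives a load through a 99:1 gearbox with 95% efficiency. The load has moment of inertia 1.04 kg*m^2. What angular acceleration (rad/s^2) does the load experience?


tau_out = tau_motor * N * eta
= 0.47 * 99 * 0.95 = 44.2035 Nm
alpha = tau_out / I = 44.2035 / 1.04
= 42.5034 rad/s^2


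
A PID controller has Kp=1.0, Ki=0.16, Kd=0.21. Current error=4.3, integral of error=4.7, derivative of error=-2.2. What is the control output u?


u = Kp*e + Ki*int(e) + Kd*de/dt
= 1.0*4.3 + 0.16*4.7 + 0.21*(-2.2)
= 4.3 + 0.752 + -0.462
= 4.59


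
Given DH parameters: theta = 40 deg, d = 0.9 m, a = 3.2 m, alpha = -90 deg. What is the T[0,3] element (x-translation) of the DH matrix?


T[0,3] = a * cos(theta)
= 3.2 * cos(40 deg)
= 3.2 * 0.766
= 2.4513


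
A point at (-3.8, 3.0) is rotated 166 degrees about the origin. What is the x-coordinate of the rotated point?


x' = x*cos(theta) - y*sin(theta)
cos(166 deg) = -0.9703, sin(166 deg) = 0.2419
x' = -3.8 * -0.9703 - 3.0 * 0.2419
= 3.6871 - 0.7258
= 2.9614


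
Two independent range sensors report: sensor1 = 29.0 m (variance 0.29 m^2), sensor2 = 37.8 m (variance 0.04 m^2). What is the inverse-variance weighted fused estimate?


w1 = (1/var1) / (1/var1 + 1/var2)
   = 3.4483 / (3.4483 + 25.0) = 0.1212
w2 = 1 - w1 = 0.8788
fused = w1*s1 + w2*s2 = 3.5152 + 33.2182
= 36.7333 m


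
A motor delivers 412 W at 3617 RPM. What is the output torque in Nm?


omega = 3617 * 2*pi/60 = 378.7714 rad/s
tau = P / omega = 412 / 378.7714
= 1.0877 Nm


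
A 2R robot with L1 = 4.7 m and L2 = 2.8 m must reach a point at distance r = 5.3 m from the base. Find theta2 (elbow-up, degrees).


cos(theta2) = (r^2 - L1^2 - L2^2) / (2*L1*L2)
cos(theta2) = (28.09 - 22.09 - 7.84) / 26.32
cos(theta2) = -0.069909
theta2 = 94.0087 degrees


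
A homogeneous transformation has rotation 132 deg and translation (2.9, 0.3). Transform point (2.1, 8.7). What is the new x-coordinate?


x' = cos(theta)*px - sin(theta)*py + tx
= -0.6691*2.1 - 0.7431*8.7 + 2.9
= -4.9705


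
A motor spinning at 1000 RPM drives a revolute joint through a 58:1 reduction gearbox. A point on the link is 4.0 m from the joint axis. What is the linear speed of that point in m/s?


omega_motor = 1000 * 2*pi/60 = 104.7198 rad/s
omega_joint = omega_motor / 58 = 1.8055 rad/s
v = omega_joint * r = 1.8055 * 4.0
= 7.2221 m/s


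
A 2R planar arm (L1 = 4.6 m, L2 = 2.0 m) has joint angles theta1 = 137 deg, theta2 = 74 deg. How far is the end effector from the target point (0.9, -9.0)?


End effector via forward kinematics:
x = L1*cos(t1) + L2*cos(t1+t2) = -5.0786
y = L1*sin(t1) + L2*sin(t1+t2) = 2.1071
Distance to target:
d = sqrt((0.9 - -5.0786)^2 + (-9.0 - 2.1071)^2)
= sqrt(35.7432 + 123.368)
= 12.6139 m


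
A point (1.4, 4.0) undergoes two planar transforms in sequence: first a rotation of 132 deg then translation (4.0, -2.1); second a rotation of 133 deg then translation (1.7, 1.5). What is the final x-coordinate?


After transform 1:
x1 = cos(132)*1.4 - sin(132)*4.0 + 4.0 = 0.0906
y1 = sin(132)*1.4 + cos(132)*4.0 + -2.1 = -3.7361
After transform 2:
x2 = cos(133)*0.0906 - sin(133)*-3.7361 + 1.7
= 4.3706


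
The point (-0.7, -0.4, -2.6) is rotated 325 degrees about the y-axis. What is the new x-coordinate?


Rotation about y-axis: x' = x*cos(theta) + z*sin(theta)
= -0.7 * 0.8192 + -2.6 * -0.5736
= 0.9179


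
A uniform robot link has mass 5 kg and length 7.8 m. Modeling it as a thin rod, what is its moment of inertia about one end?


I = (1/3) * m * L^2
= (1/3) * 5 * 7.8^2
= 0.333333 * 5 * 60.84
= 101.4 kg*m^2


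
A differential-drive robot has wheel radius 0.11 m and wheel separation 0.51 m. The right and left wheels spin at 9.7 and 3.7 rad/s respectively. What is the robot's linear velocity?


vR = r*wR = 0.11*9.7 = 1.067 m/s
vL = r*wL = 0.11*3.7 = 0.407 m/s
v = (vR+vL)/2 = 0.737 m/s
omega = (vR-vL)/L = 1.2941 rad/s
linear velocity = 0.737 m/s


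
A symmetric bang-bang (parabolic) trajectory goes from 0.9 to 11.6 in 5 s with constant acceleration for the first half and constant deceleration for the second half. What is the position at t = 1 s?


Symmetric rest-to-rest: each phase covers (pf-p0)/2 in time T/2. 0.5*a*(T/2)^2 = (pf-p0)/2 => a = 4*(pf-p0)/T^2
a = 4*(11.6-0.9)/5^2 = 1.712
t = 1 is in the acceleration phase (t <= T/2).
p = p0 + 0.5*a*t^2 = 0.9 + 0.5*1.712*1^2
= 1.756


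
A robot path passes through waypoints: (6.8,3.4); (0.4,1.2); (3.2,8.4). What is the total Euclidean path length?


Segment lengths:
  seg1 = sqrt((-6.4)^2 + (-2.2)^2) = 6.7676
  seg2 = sqrt((2.8)^2 + (7.2)^2) = 7.7253
Total = 14.4929


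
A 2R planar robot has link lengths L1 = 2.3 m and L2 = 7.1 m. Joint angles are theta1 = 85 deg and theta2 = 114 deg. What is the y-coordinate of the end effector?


Convert angles to radians: theta1 = 1.4835, theta2 = 1.9897
y = L1*sin(theta1) + L2*sin(theta1+theta2)
y = 2.2912 + -2.3115
y = -0.0203


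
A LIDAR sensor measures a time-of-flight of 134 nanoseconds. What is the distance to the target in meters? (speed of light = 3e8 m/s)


tof = 134 ns = 1.34e-07 s
dist = c * tof / 2
= 3e8 * 1.34e-07 / 2
= 20.1 m


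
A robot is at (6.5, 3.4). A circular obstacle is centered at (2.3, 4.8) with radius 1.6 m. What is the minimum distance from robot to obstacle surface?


center_dist = sqrt((6.5-2.3)^2 + (3.4-4.8)^2)
= sqrt(17.64 + 1.96)
= 4.4272
min_dist = center_dist - radius = 4.4272 - 1.6 = 2.8272 m


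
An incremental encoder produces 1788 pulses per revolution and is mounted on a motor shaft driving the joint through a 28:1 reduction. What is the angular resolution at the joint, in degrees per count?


counts per rev = 1788
effective counts at joint = 1788 * 28 = 50064
resolution = 360 / 50064
= 0.0072 deg/count


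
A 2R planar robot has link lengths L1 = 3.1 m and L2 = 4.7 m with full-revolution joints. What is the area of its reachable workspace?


r_max = L1 + L2 = 7.8 m
r_min = |L1 - L2| = 1.6 m
Area = pi*(r_max^2 - r_min^2)
= pi*(60.84 - 2.56)
= pi * 58.28
= 183.092 m^2


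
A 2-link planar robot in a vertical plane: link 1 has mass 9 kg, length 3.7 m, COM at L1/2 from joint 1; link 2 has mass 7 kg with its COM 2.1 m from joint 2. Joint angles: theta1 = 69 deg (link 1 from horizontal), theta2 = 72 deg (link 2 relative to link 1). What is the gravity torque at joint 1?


Horizontal distance from joint 1 to link-1 COM:
  x_c1 = (L1/2)*cos(t1) = 1.85 * 0.3584 = 0.663 m
Horizontal distance from joint 1 to link-2 COM:
  x_c2 = L1*cos(t1) + Lc2*cos(t1+t2)
       = 3.7*0.3584 + 2.1*-0.7771 = -0.306 m
tau1 = m1*g*x_c1 + m2*g*x_c2
     = 9*9.81*0.663 + 7*9.81*-0.306
     = 58.5346 + -21.0161
     = 37.5184 Nm


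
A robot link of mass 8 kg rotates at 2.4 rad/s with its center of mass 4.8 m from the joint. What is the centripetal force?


F = m * omega^2 * r
= 8 * 2.4^2 * 4.8
= 8 * 5.76 * 4.8
= 221.184 N


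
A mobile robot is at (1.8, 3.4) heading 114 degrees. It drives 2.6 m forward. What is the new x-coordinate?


x_new = x0 + d*cos(theta)
= 1.8 + 2.6*cos(114)
= 1.8 + -1.0575
= 0.7425


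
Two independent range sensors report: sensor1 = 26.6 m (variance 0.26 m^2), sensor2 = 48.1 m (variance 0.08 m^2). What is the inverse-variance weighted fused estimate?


w1 = (1/var1) / (1/var1 + 1/var2)
   = 3.8462 / (3.8462 + 12.5) = 0.2353
w2 = 1 - w1 = 0.7647
fused = w1*s1 + w2*s2 = 6.2588 + 36.7824
= 43.0412 m


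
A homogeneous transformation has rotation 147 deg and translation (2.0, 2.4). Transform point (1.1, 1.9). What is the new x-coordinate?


x' = cos(theta)*px - sin(theta)*py + tx
= -0.8387*1.1 - 0.5446*1.9 + 2.0
= 0.0426


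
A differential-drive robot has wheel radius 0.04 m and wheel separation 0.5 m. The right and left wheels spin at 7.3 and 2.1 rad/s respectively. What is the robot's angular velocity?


vR = r*wR = 0.04*7.3 = 0.292 m/s
vL = r*wL = 0.04*2.1 = 0.084 m/s
v = (vR+vL)/2 = 0.188 m/s
omega = (vR-vL)/L = 0.416 rad/s
angular velocity = 0.416 rad/s


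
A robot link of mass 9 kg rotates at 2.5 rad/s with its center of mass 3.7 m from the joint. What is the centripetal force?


F = m * omega^2 * r
= 9 * 2.5^2 * 3.7
= 9 * 6.25 * 3.7
= 208.125 N


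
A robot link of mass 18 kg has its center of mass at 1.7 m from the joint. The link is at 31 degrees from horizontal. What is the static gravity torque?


tau = m*g*L*cos(angle)
= 18 * 9.81 * 1.7 * cos(31 deg)
= 18 * 9.81 * 1.7 * 0.8572
= 257.3096 Nm


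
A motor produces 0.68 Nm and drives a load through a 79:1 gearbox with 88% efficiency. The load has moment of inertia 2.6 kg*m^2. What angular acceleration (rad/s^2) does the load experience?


tau_out = tau_motor * N * eta
= 0.68 * 79 * 0.88 = 47.2736 Nm
alpha = tau_out / I = 47.2736 / 2.6
= 18.1822 rad/s^2


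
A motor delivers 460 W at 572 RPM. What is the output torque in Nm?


omega = 572 * 2*pi/60 = 59.8997 rad/s
tau = P / omega = 460 / 59.8997
= 7.6795 Nm


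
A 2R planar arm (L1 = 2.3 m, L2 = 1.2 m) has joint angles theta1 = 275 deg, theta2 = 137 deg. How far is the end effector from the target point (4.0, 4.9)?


End effector via forward kinematics:
x = L1*cos(t1) + L2*cos(t1+t2) = 0.9393
y = L1*sin(t1) + L2*sin(t1+t2) = -1.3456
Distance to target:
d = sqrt((4.0 - 0.9393)^2 + (4.9 - -1.3456)^2)
= sqrt(9.3682 + 39.008)
= 6.9553 m


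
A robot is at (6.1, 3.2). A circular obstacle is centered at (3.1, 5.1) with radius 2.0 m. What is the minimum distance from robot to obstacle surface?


center_dist = sqrt((6.1-3.1)^2 + (3.2-5.1)^2)
= sqrt(9.0 + 3.61)
= 3.5511
min_dist = center_dist - radius = 3.5511 - 2.0 = 1.5511 m


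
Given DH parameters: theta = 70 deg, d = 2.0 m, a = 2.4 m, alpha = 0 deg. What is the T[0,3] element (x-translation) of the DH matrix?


T[0,3] = a * cos(theta)
= 2.4 * cos(70 deg)
= 2.4 * 0.342
= 0.8208


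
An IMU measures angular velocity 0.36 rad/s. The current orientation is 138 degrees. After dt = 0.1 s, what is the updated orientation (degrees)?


delta_theta = w * dt = 0.36 * 0.1 = 0.036 rad
= 2.0626 deg
theta_new = 138 + 2.0626 = 140.0626 deg


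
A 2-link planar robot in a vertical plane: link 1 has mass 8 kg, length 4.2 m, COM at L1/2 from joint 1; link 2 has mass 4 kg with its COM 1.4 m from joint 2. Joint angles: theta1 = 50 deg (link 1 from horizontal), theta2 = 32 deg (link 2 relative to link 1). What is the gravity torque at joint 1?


Horizontal distance from joint 1 to link-1 COM:
  x_c1 = (L1/2)*cos(t1) = 2.1 * 0.6428 = 1.3499 m
Horizontal distance from joint 1 to link-2 COM:
  x_c2 = L1*cos(t1) + Lc2*cos(t1+t2)
       = 4.2*0.6428 + 1.4*0.1392 = 2.8946 m
tau1 = m1*g*x_c1 + m2*g*x_c2
     = 8*9.81*1.3499 + 4*9.81*2.8946
     = 105.9365 + 113.5822
     = 219.5187 Nm


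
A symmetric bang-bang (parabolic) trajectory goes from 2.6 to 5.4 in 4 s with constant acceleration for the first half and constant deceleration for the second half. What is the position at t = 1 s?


Symmetric rest-to-rest: each phase covers (pf-p0)/2 in time T/2. 0.5*a*(T/2)^2 = (pf-p0)/2 => a = 4*(pf-p0)/T^2
a = 4*(5.4-2.6)/4^2 = 0.7
t = 1 is in the acceleration phase (t <= T/2).
p = p0 + 0.5*a*t^2 = 2.6 + 0.5*0.7*1^2
= 2.95


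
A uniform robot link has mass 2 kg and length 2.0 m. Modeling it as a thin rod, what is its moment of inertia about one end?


I = (1/3) * m * L^2
= (1/3) * 2 * 2.0^2
= 0.333333 * 2 * 4.0
= 2.6667 kg*m^2


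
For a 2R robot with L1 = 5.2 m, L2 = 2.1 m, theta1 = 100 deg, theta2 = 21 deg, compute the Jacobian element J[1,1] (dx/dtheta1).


J[1,1] = -L1*sin(t1) - L2*sin(t1+t2)
= -5.2*sin(100) - 2.1*sin(121)
= -6.9211


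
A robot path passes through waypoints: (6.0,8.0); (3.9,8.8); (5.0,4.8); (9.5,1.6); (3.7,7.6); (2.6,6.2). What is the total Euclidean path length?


Segment lengths:
  seg1 = sqrt((-2.1)^2 + (0.8)^2) = 2.2472
  seg2 = sqrt((1.1)^2 + (-4.0)^2) = 4.1485
  seg3 = sqrt((4.5)^2 + (-3.2)^2) = 5.5218
  seg4 = sqrt((-5.8)^2 + (6.0)^2) = 8.3451
  seg5 = sqrt((-1.1)^2 + (-1.4)^2) = 1.7804
Total = 22.043


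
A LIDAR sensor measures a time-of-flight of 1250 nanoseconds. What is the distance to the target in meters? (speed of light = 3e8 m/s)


tof = 1250 ns = 1.25e-06 s
dist = c * tof / 2
= 3e8 * 1.25e-06 / 2
= 187.5 m


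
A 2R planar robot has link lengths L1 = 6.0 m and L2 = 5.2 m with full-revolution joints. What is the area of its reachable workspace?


r_max = L1 + L2 = 11.2 m
r_min = |L1 - L2| = 0.8 m
Area = pi*(r_max^2 - r_min^2)
= pi*(125.44 - 0.64)
= pi * 124.8
= 392.0708 m^2


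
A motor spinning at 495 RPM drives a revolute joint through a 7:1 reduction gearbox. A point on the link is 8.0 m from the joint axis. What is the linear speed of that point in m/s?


omega_motor = 495 * 2*pi/60 = 51.8363 rad/s
omega_joint = omega_motor / 7 = 7.4052 rad/s
v = omega_joint * r = 7.4052 * 8.0
= 59.2415 m/s


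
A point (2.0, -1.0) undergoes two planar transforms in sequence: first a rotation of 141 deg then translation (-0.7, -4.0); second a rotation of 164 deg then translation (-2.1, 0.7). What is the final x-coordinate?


After transform 1:
x1 = cos(141)*2.0 - sin(141)*-1.0 + -0.7 = -1.625
y1 = sin(141)*2.0 + cos(141)*-1.0 + -4.0 = -1.9642
After transform 2:
x2 = cos(164)*-1.625 - sin(164)*-1.9642 + -2.1
= 0.0034


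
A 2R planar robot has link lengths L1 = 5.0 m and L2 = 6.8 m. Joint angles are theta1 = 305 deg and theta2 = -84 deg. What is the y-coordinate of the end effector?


Convert angles to radians: theta1 = 5.3233, theta2 = -1.4661
y = L1*sin(theta1) + L2*sin(theta1+theta2)
y = -4.0958 + -4.4612
y = -8.557


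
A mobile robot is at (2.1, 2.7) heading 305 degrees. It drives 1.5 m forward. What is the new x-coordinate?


x_new = x0 + d*cos(theta)
= 2.1 + 1.5*cos(305)
= 2.1 + 0.8604
= 2.9604


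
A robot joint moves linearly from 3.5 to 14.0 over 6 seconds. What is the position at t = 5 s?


s = t/T = 5/6 = 0.8333
p(t) = p0 + (pf-p0)*s
= 3.5 + (14.0 - 3.5) * 0.8333
= 12.25


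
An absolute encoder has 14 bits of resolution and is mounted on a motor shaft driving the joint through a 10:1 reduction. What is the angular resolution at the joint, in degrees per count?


counts = 2^14 = 16384
effective counts at joint = 16384 * 10 = 163840
resolution = 360 / 163840
= 0.0022 deg/count


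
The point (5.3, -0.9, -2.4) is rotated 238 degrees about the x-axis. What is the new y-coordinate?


Rotation about x-axis: y' = y*cos(theta) - z*sin(theta)
= -0.9 * -0.5299 - -2.4 * -0.848
= -1.5584


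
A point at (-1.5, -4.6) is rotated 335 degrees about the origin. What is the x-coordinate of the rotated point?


x' = x*cos(theta) - y*sin(theta)
cos(335 deg) = 0.9063, sin(335 deg) = -0.4226
x' = -1.5 * 0.9063 - -4.6 * -0.4226
= -1.3595 - 1.944
= -3.3035


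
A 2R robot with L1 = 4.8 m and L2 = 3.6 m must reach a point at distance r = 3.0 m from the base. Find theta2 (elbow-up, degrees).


cos(theta2) = (r^2 - L1^2 - L2^2) / (2*L1*L2)
cos(theta2) = (9.0 - 23.04 - 12.96) / 34.56
cos(theta2) = -0.78125
theta2 = 141.3752 degrees


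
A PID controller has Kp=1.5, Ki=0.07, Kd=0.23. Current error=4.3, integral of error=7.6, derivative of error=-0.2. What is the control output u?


u = Kp*e + Ki*int(e) + Kd*de/dt
= 1.5*4.3 + 0.07*7.6 + 0.23*(-0.2)
= 6.45 + 0.532 + -0.046
= 6.936


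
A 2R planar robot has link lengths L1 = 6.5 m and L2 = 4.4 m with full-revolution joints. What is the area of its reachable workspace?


r_max = L1 + L2 = 10.9 m
r_min = |L1 - L2| = 2.1 m
Area = pi*(r_max^2 - r_min^2)
= pi*(118.81 - 4.41)
= pi * 114.4
= 359.3982 m^2


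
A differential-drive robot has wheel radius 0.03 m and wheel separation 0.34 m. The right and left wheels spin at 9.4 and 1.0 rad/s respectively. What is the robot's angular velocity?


vR = r*wR = 0.03*9.4 = 0.282 m/s
vL = r*wL = 0.03*1.0 = 0.03 m/s
v = (vR+vL)/2 = 0.156 m/s
omega = (vR-vL)/L = 0.7412 rad/s
angular velocity = 0.7412 rad/s


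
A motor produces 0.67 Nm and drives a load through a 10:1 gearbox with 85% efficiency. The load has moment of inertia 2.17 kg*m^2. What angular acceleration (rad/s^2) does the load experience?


tau_out = tau_motor * N * eta
= 0.67 * 10 * 0.85 = 5.695 Nm
alpha = tau_out / I = 5.695 / 2.17
= 2.6244 rad/s^2


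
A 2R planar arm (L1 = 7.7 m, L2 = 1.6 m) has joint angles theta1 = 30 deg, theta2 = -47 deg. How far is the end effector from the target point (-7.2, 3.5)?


End effector via forward kinematics:
x = L1*cos(t1) + L2*cos(t1+t2) = 8.1985
y = L1*sin(t1) + L2*sin(t1+t2) = 3.3822
Distance to target:
d = sqrt((-7.2 - 8.1985)^2 + (3.5 - 3.3822)^2)
= sqrt(237.1133 + 0.0139)
= 15.3989 m


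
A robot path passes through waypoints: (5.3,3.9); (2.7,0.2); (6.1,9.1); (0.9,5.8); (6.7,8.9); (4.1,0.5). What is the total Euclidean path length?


Segment lengths:
  seg1 = sqrt((-2.6)^2 + (-3.7)^2) = 4.5222
  seg2 = sqrt((3.4)^2 + (8.9)^2) = 9.5273
  seg3 = sqrt((-5.2)^2 + (-3.3)^2) = 6.1587
  seg4 = sqrt((5.8)^2 + (3.1)^2) = 6.5765
  seg5 = sqrt((-2.6)^2 + (-8.4)^2) = 8.7932
Total = 35.5779


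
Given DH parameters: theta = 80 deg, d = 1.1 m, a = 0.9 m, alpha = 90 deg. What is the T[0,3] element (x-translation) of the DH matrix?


T[0,3] = a * cos(theta)
= 0.9 * cos(80 deg)
= 0.9 * 0.1736
= 0.1563


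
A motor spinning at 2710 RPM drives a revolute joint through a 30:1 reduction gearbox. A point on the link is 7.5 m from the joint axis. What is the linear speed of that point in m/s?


omega_motor = 2710 * 2*pi/60 = 283.7905 rad/s
omega_joint = omega_motor / 30 = 9.4597 rad/s
v = omega_joint * r = 9.4597 * 7.5
= 70.9476 m/s


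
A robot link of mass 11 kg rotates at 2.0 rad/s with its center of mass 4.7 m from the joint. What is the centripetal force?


F = m * omega^2 * r
= 11 * 2.0^2 * 4.7
= 11 * 4.0 * 4.7
= 206.8 N


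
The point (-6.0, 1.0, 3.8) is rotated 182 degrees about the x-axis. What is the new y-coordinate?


Rotation about x-axis: y' = y*cos(theta) - z*sin(theta)
= 1.0 * -0.9994 - 3.8 * -0.0349
= -0.8668


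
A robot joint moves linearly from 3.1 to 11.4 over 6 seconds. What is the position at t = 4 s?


s = t/T = 4/6 = 0.6667
p(t) = p0 + (pf-p0)*s
= 3.1 + (11.4 - 3.1) * 0.6667
= 8.6333


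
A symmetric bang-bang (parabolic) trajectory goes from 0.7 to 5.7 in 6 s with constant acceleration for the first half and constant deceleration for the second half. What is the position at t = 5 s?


Symmetric rest-to-rest: each phase covers (pf-p0)/2 in time T/2. 0.5*a*(T/2)^2 = (pf-p0)/2 => a = 4*(pf-p0)/T^2
a = 4*(5.7-0.7)/6^2 = 0.5556
t = 5 is in the deceleration phase (t > T/2).
p = pf - 0.5*a*(T-t)^2 = 5.7 - 0.5*0.5556*1^2
= 5.4222


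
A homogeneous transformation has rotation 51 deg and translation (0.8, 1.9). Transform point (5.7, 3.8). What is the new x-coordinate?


x' = cos(theta)*px - sin(theta)*py + tx
= 0.6293*5.7 - 0.7771*3.8 + 0.8
= 1.434


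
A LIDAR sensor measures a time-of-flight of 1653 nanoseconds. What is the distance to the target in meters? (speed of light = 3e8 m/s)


tof = 1653 ns = 1.653e-06 s
dist = c * tof / 2
= 3e8 * 1.653e-06 / 2
= 247.95 m


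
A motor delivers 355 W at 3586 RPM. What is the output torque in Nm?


omega = 3586 * 2*pi/60 = 375.525 rad/s
tau = P / omega = 355 / 375.525
= 0.9453 Nm


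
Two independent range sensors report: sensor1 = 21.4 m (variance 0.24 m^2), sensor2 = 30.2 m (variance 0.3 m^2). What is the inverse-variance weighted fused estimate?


w1 = (1/var1) / (1/var1 + 1/var2)
   = 4.1667 / (4.1667 + 3.3333) = 0.5556
w2 = 1 - w1 = 0.4444
fused = w1*s1 + w2*s2 = 11.8889 + 13.4222
= 25.3111 m


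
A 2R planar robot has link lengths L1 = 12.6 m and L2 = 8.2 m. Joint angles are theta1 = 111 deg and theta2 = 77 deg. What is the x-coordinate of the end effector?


Convert angles to radians: theta1 = 1.9373, theta2 = 1.3439
x = L1*cos(theta1) + L2*cos(theta1+theta2)
x = -4.5154 + -8.1202
x = -12.6356


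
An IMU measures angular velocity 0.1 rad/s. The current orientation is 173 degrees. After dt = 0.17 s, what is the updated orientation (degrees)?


delta_theta = w * dt = 0.1 * 0.17 = 0.017 rad
= 0.974 deg
theta_new = 173 + 0.974 = 173.974 deg


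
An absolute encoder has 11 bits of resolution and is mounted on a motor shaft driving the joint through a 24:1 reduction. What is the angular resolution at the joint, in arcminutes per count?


counts = 2^11 = 2048
effective counts at joint = 2048 * 24 = 49152
resolution = 360*60 / 49152
= 0.4395 arcmin/count


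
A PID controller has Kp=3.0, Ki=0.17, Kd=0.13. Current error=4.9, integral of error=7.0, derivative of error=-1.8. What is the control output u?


u = Kp*e + Ki*int(e) + Kd*de/dt
= 3.0*4.9 + 0.17*7.0 + 0.13*(-1.8)
= 14.7 + 1.19 + -0.234
= 15.656


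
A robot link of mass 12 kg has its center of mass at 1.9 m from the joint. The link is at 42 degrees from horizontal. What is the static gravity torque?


tau = m*g*L*cos(angle)
= 12 * 9.81 * 1.9 * cos(42 deg)
= 12 * 9.81 * 1.9 * 0.7431
= 166.2177 Nm


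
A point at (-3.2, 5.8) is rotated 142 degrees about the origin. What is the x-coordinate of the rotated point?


x' = x*cos(theta) - y*sin(theta)
cos(142 deg) = -0.788, sin(142 deg) = 0.6157
x' = -3.2 * -0.788 - 5.8 * 0.6157
= 2.5216 - 3.5708
= -1.0492


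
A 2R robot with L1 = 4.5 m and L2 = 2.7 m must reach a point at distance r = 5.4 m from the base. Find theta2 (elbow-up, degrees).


cos(theta2) = (r^2 - L1^2 - L2^2) / (2*L1*L2)
cos(theta2) = (29.16 - 20.25 - 7.29) / 24.3
cos(theta2) = 0.066667
theta2 = 86.1774 degrees


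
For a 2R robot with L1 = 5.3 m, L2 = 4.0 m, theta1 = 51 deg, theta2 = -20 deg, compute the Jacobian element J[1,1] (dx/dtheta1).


J[1,1] = -L1*sin(t1) - L2*sin(t1+t2)
= -5.3*sin(51) - 4.0*sin(31)
= -6.179


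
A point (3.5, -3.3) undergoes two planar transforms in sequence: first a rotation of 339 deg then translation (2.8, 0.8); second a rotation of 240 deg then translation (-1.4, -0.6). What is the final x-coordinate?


After transform 1:
x1 = cos(339)*3.5 - sin(339)*-3.3 + 2.8 = 4.8849
y1 = sin(339)*3.5 + cos(339)*-3.3 + 0.8 = -3.5351
After transform 2:
x2 = cos(240)*4.8849 - sin(240)*-3.5351 + -1.4
= -6.9039


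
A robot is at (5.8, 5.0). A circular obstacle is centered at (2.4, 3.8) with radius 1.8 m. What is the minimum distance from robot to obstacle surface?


center_dist = sqrt((5.8-2.4)^2 + (5.0-3.8)^2)
= sqrt(11.56 + 1.44)
= 3.6056
min_dist = center_dist - radius = 3.6056 - 1.8 = 1.8056 m


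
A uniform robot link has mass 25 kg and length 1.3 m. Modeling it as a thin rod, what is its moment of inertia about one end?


I = (1/3) * m * L^2
= (1/3) * 25 * 1.3^2
= 0.333333 * 25 * 1.69
= 14.0833 kg*m^2


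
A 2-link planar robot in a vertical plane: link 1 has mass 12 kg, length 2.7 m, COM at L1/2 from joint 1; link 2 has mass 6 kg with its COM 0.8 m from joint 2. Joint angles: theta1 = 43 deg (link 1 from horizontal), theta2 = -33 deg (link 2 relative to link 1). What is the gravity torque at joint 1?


Horizontal distance from joint 1 to link-1 COM:
  x_c1 = (L1/2)*cos(t1) = 1.35 * 0.7314 = 0.9873 m
Horizontal distance from joint 1 to link-2 COM:
  x_c2 = L1*cos(t1) + Lc2*cos(t1+t2)
       = 2.7*0.7314 + 0.8*0.9848 = 2.7625 m
tau1 = m1*g*x_c1 + m2*g*x_c2
     = 12*9.81*0.9873 + 6*9.81*2.7625
     = 116.2282 + 162.6008
     = 278.829 Nm


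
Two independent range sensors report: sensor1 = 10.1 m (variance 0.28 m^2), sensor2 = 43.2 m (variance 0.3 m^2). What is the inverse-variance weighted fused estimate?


w1 = (1/var1) / (1/var1 + 1/var2)
   = 3.5714 / (3.5714 + 3.3333) = 0.5172
w2 = 1 - w1 = 0.4828
fused = w1*s1 + w2*s2 = 5.2241 + 20.8552
= 26.0793 m


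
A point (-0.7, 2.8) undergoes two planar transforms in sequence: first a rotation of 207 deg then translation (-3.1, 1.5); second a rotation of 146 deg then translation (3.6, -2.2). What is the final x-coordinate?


After transform 1:
x1 = cos(207)*-0.7 - sin(207)*2.8 + -3.1 = -1.2051
y1 = sin(207)*-0.7 + cos(207)*2.8 + 1.5 = -0.677
After transform 2:
x2 = cos(146)*-1.2051 - sin(146)*-0.677 + 3.6
= 4.9777


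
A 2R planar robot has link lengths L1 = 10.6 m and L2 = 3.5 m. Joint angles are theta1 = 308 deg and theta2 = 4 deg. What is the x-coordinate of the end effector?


Convert angles to radians: theta1 = 5.3756, theta2 = 0.0698
x = L1*cos(theta1) + L2*cos(theta1+theta2)
x = 6.526 + 2.342
x = 8.868


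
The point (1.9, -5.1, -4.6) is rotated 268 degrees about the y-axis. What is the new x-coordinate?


Rotation about y-axis: x' = x*cos(theta) + z*sin(theta)
= 1.9 * -0.0349 + -4.6 * -0.9994
= 4.5309


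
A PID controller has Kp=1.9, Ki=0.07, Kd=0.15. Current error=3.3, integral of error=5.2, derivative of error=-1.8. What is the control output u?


u = Kp*e + Ki*int(e) + Kd*de/dt
= 1.9*3.3 + 0.07*5.2 + 0.15*(-1.8)
= 6.27 + 0.364 + -0.27
= 6.364


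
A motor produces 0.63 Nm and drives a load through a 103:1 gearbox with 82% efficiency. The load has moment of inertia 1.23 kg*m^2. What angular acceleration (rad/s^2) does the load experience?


tau_out = tau_motor * N * eta
= 0.63 * 103 * 0.82 = 53.2098 Nm
alpha = tau_out / I = 53.2098 / 1.23
= 43.26 rad/s^2


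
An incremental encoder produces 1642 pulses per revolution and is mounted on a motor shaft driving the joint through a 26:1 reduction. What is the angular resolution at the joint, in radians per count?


counts per rev = 1642
effective counts at joint = 1642 * 26 = 42692
resolution = 2*pi / 42692
= 1.4717e-04 rad/count


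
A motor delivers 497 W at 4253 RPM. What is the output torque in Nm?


omega = 4253 * 2*pi/60 = 445.3731 rad/s
tau = P / omega = 497 / 445.3731
= 1.1159 Nm


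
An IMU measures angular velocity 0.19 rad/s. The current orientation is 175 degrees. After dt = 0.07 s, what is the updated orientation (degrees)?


delta_theta = w * dt = 0.19 * 0.07 = 0.0133 rad
= 0.762 deg
theta_new = 175 + 0.762 = 175.762 deg


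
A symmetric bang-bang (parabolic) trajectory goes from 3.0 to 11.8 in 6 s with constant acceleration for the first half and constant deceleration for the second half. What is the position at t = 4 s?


Symmetric rest-to-rest: each phase covers (pf-p0)/2 in time T/2. 0.5*a*(T/2)^2 = (pf-p0)/2 => a = 4*(pf-p0)/T^2
a = 4*(11.8-3.0)/6^2 = 0.9778
t = 4 is in the deceleration phase (t > T/2).
p = pf - 0.5*a*(T-t)^2 = 11.8 - 0.5*0.9778*2^2
= 9.8444


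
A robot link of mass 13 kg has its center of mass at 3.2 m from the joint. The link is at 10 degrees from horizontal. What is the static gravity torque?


tau = m*g*L*cos(angle)
= 13 * 9.81 * 3.2 * cos(10 deg)
= 13 * 9.81 * 3.2 * 0.9848
= 401.8961 Nm


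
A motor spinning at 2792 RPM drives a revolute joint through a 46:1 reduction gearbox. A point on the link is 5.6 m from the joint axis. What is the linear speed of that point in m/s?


omega_motor = 2792 * 2*pi/60 = 292.3776 rad/s
omega_joint = omega_motor / 46 = 6.356 rad/s
v = omega_joint * r = 6.356 * 5.6
= 35.5938 m/s


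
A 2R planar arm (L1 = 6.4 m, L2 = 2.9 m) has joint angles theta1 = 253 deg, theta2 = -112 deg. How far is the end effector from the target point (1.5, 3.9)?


End effector via forward kinematics:
x = L1*cos(t1) + L2*cos(t1+t2) = -4.1249
y = L1*sin(t1) + L2*sin(t1+t2) = -4.2953
Distance to target:
d = sqrt((1.5 - -4.1249)^2 + (3.9 - -4.2953)^2)
= sqrt(31.6395 + 67.1633)
= 9.94 m


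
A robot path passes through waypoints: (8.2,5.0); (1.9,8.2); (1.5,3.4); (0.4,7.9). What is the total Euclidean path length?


Segment lengths:
  seg1 = sqrt((-6.3)^2 + (3.2)^2) = 7.0661
  seg2 = sqrt((-0.4)^2 + (-4.8)^2) = 4.8166
  seg3 = sqrt((-1.1)^2 + (4.5)^2) = 4.6325
Total = 16.5152


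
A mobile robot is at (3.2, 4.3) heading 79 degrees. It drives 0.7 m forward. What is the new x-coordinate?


x_new = x0 + d*cos(theta)
= 3.2 + 0.7*cos(79)
= 3.2 + 0.1336
= 3.3336


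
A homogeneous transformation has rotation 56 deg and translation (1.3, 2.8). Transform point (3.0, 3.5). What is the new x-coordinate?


x' = cos(theta)*px - sin(theta)*py + tx
= 0.5592*3.0 - 0.829*3.5 + 1.3
= 0.0759


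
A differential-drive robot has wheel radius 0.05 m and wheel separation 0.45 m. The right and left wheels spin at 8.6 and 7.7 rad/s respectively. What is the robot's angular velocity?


vR = r*wR = 0.05*8.6 = 0.43 m/s
vL = r*wL = 0.05*7.7 = 0.385 m/s
v = (vR+vL)/2 = 0.4075 m/s
omega = (vR-vL)/L = 0.1 rad/s
angular velocity = 0.1 rad/s


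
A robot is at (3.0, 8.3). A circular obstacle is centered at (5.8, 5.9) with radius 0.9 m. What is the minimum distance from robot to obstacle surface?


center_dist = sqrt((3.0-5.8)^2 + (8.3-5.9)^2)
= sqrt(7.84 + 5.76)
= 3.6878
min_dist = center_dist - radius = 3.6878 - 0.9 = 2.7878 m


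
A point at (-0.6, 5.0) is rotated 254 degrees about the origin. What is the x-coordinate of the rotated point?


x' = x*cos(theta) - y*sin(theta)
cos(254 deg) = -0.2756, sin(254 deg) = -0.9613
x' = -0.6 * -0.2756 - 5.0 * -0.9613
= 0.1654 - -4.8063
= 4.9717


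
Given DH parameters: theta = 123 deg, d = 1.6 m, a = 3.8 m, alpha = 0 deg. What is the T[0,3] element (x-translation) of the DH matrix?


T[0,3] = a * cos(theta)
= 3.8 * cos(123 deg)
= 3.8 * -0.5446
= -2.0696


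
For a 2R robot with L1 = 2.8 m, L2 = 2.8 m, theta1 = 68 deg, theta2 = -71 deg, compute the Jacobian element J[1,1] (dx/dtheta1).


J[1,1] = -L1*sin(t1) - L2*sin(t1+t2)
= -2.8*sin(68) - 2.8*sin(-3)
= -2.4496


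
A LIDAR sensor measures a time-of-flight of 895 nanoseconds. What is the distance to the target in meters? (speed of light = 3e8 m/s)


tof = 895 ns = 8.95e-07 s
dist = c * tof / 2
= 3e8 * 8.95e-07 / 2
= 134.25 m


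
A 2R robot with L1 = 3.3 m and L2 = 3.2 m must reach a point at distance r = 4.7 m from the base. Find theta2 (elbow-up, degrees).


cos(theta2) = (r^2 - L1^2 - L2^2) / (2*L1*L2)
cos(theta2) = (22.09 - 10.89 - 10.24) / 21.12
cos(theta2) = 0.045455
theta2 = 87.3947 degrees


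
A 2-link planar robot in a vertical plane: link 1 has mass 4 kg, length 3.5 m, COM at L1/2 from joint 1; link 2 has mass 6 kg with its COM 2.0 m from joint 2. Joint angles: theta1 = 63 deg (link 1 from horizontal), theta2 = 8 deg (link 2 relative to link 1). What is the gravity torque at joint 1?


Horizontal distance from joint 1 to link-1 COM:
  x_c1 = (L1/2)*cos(t1) = 1.75 * 0.454 = 0.7945 m
Horizontal distance from joint 1 to link-2 COM:
  x_c2 = L1*cos(t1) + Lc2*cos(t1+t2)
       = 3.5*0.454 + 2.0*0.3256 = 2.2401 m
tau1 = m1*g*x_c1 + m2*g*x_c2
     = 4*9.81*0.7945 + 6*9.81*2.2401
     = 31.1755 + 131.8525
     = 163.028 Nm


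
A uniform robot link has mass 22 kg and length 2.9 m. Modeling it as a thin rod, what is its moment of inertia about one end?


I = (1/3) * m * L^2
= (1/3) * 22 * 2.9^2
= 0.333333 * 22 * 8.41
= 61.6733 kg*m^2


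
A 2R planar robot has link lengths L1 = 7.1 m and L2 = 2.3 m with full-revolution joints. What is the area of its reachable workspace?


r_max = L1 + L2 = 9.4 m
r_min = |L1 - L2| = 4.8 m
Area = pi*(r_max^2 - r_min^2)
= pi*(88.36 - 23.04)
= pi * 65.32
= 205.2088 m^2


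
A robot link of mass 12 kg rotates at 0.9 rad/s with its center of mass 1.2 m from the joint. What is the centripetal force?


F = m * omega^2 * r
= 12 * 0.9^2 * 1.2
= 12 * 0.81 * 1.2
= 11.664 N


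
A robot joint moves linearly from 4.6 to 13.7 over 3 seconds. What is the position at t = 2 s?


s = t/T = 2/3 = 0.6667
p(t) = p0 + (pf-p0)*s
= 4.6 + (13.7 - 4.6) * 0.6667
= 10.6667


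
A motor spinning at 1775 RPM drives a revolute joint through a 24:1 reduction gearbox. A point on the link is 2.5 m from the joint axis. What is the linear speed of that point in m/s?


omega_motor = 1775 * 2*pi/60 = 185.8776 rad/s
omega_joint = omega_motor / 24 = 7.7449 rad/s
v = omega_joint * r = 7.7449 * 2.5
= 19.3622 m/s


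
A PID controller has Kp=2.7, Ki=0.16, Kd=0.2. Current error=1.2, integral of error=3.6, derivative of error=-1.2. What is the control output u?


u = Kp*e + Ki*int(e) + Kd*de/dt
= 2.7*1.2 + 0.16*3.6 + 0.2*(-1.2)
= 3.24 + 0.576 + -0.24
= 3.576


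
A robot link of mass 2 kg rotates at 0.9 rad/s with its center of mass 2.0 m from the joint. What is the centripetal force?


F = m * omega^2 * r
= 2 * 0.9^2 * 2.0
= 2 * 0.81 * 2.0
= 3.24 N


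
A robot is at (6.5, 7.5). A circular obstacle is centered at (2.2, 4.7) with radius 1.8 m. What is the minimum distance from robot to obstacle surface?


center_dist = sqrt((6.5-2.2)^2 + (7.5-4.7)^2)
= sqrt(18.49 + 7.84)
= 5.1313
min_dist = center_dist - radius = 5.1313 - 1.8 = 3.3313 m


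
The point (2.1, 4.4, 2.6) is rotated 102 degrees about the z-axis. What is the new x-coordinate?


Rotation about z-axis: x' = x*cos(theta) - y*sin(theta)
= 2.1 * -0.2079 - 4.4 * 0.9781
= -4.7405


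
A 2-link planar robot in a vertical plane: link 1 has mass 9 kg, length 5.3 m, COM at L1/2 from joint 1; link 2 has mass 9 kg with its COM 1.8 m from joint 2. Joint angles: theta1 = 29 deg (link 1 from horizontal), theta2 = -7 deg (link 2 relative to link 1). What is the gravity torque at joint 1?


Horizontal distance from joint 1 to link-1 COM:
  x_c1 = (L1/2)*cos(t1) = 2.65 * 0.8746 = 2.3177 m
Horizontal distance from joint 1 to link-2 COM:
  x_c2 = L1*cos(t1) + Lc2*cos(t1+t2)
       = 5.3*0.8746 + 1.8*0.9272 = 6.3044 m
tau1 = m1*g*x_c1 + m2*g*x_c2
     = 9*9.81*2.3177 + 9*9.81*6.3044
     = 204.6335 + 556.6168
     = 761.2503 Nm


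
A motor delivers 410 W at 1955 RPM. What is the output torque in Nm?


omega = 1955 * 2*pi/60 = 204.7271 rad/s
tau = P / omega = 410 / 204.7271
= 2.0027 Nm


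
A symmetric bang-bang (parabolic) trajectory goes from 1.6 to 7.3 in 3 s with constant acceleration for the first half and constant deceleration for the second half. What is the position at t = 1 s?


Symmetric rest-to-rest: each phase covers (pf-p0)/2 in time T/2. 0.5*a*(T/2)^2 = (pf-p0)/2 => a = 4*(pf-p0)/T^2
a = 4*(7.3-1.6)/3^2 = 2.5333
t = 1 is in the acceleration phase (t <= T/2).
p = p0 + 0.5*a*t^2 = 1.6 + 0.5*2.5333*1^2
= 2.8667


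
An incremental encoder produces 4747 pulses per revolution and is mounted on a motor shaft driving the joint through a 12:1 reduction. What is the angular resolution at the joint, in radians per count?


counts per rev = 4747
effective counts at joint = 4747 * 12 = 56964
resolution = 2*pi / 56964
= 1.1030e-04 rad/count
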